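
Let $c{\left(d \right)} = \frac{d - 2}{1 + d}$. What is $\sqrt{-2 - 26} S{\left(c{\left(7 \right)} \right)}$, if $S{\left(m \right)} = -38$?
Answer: $- 76 i \sqrt{7} \approx - 201.08 i$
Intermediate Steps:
$c{\left(d \right)} = \frac{-2 + d}{1 + d}$
$\sqrt{-2 - 26} S{\left(c{\left(7 \right)} \right)} = \sqrt{-2 - 26} \left(-38\right) = \sqrt{-28} \left(-38\right) = 2 i \sqrt{7} \left(-38\right) = - 76 i \sqrt{7}$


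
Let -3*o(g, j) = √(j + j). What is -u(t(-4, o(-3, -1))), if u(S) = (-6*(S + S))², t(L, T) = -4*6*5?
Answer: -2073600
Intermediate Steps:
o(g, j) = -√2*√j/3 (o(g, j) = -√(j + j)/3 = -√2*√j/3)
t(L, T) = -120 (t(L, T) = -24*5 = -120)
u(S) = 144*S² (u(S) = (-12*S)² = 144*S²)
-u(t(-4, o(-3, -1))) = -144*(-120)² = -144*14400 = -1*2073600 = -2073600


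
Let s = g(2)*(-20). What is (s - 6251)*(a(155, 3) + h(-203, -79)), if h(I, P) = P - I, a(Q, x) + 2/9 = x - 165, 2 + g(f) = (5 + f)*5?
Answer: 2377384/9 ≈ 2.6415e+5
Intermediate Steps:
g(f) = 23 + 5*f (g(f) = -2 + (5 + f)*5 = -2 + (25 + 5*f) = 23 + 5*f)
a(Q, x) = -1487/9 + x (a(Q, x) = -2/9 + (x - 165) = -2/9 + (-165 + x) = -1487/9 + x)
s = -660 (s = (23 + 5*2)*(-20) = (23 + 10)*(-20) = 33*(-20) = -660)
(s - 6251)*(a(155, 3) + h(-203, -79)) = (-660 - 6251)*((-1487/9 + 3) + (-79 - 1*(-203))) = -6911*(-1460/9 + (-79 + 203)) = -6911*(-1460/9 + 124) = -6911*(-344/9) = 2377384/9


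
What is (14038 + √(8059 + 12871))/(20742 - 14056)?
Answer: 7019/3343 + √20930/6686 ≈ 2.1213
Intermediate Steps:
(14038 + √(8059 + 12871))/(20742 - 14056) = (14038 + √20930)/6686 = (14038 + √20930)*(1/6686) = 7019/3343 + √20930/6686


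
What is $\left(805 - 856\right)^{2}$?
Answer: $2601$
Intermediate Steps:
$\left(805 - 856\right)^{2} = \left(-51\right)^{2} = 2601$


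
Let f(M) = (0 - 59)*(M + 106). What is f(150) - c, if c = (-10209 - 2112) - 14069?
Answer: 11286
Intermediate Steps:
f(M) = -6254 - 59*M (f(M) = -59*(106 + M) = -6254 - 59*M)
c = -26390 (c = -12321 - 14069 = -26390)
f(150) - c = (-6254 - 59*150) - 1*(-26390) = (-6254 - 8850) + 26390 = -15104 + 26390 = 11286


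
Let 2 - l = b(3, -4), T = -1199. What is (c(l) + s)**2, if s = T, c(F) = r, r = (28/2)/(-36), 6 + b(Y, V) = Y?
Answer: 466084921/324 ≈ 1.4385e+6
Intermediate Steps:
b(Y, V) = -6 + Y
l = 5 (l = 2 - (-6 + 3) = 2 - 1*(-3) = 2 + 3 = 5)
r = -7/18 (r = (28*(1/2))*(-1/36) = 14*(-1/36) = -7/18 ≈ -0.38889)
c(F) = -7/18
s = -1199
(c(l) + s)**2 = (-7/18 - 1199)**2 = (-21589/18)**2 = 466084921/324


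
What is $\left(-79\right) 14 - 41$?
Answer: $-1147$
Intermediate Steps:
$\left(-79\right) 14 - 41 = -1106 - 41 = -1147$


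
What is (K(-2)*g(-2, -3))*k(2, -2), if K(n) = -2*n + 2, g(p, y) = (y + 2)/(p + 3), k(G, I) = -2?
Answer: 12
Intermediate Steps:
g(p, y) = (2 + y)/(3 + p)
K(n) = 2 - 2*n
(K(-2)*g(-2, -3))*k(2, -2) = ((2 - 2*(-2))*((2 - 3)/(3 - 2)))*(-2) = ((2 + 4)*(-1/1))*(-2) = (6*(1*(-1)))*(-2) = (6*(-1))*(-2) = -6*(-2) = 12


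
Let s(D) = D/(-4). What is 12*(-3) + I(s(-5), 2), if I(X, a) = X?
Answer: -139/4 ≈ -34.750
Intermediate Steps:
s(D) = -D/4 (s(D) = D*(-¼) = -D/4)
12*(-3) + I(s(-5), 2) = 12*(-3) - ¼*(-5) = -36 + 5/4 = -139/4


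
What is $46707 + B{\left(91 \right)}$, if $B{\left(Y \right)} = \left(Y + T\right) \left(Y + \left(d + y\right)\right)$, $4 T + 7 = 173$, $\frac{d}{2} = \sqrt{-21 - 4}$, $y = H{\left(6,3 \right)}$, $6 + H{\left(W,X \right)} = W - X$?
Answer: $58367 + 1325 i \approx 58367.0 + 1325.0 i$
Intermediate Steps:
$H{\left(W,X \right)} = -6 + W - X$ ($H{\left(W,X \right)} = -6 + \left(W - X\right) = -6 + W - X$)
$y = -3$ ($y = -6 + 6 - 3 = -3$)
$d = 10 i$ ($d = 2 \sqrt{-21 - 4} = 2 \sqrt{-25} = 2 \cdot 5 i = 10 i \approx 10.0 i$)
$T = \frac{83}{2}$ ($T = - \frac{7}{4} + \frac{1}{4} \cdot 173 = - \frac{7}{4} + \frac{173}{4} = \frac{83}{2} \approx 41.5$)
$B{\left(Y \right)} = \left(\frac{83}{2} + Y\right) \left(-3 + Y + 10 i\right)$ ($B{\left(Y \right)} = \left(Y + \frac{83}{2}\right) \left(Y - \left(3 - 10 i\right)\right) = \left(\frac{83}{2} + Y\right) \left(Y - \left(3 - 10 i\right)\right) = \left(\frac{83}{2} + Y\right) \left(-3 + Y + 10 i\right)$)
$46707 + B{\left(91 \right)} = 46707 + \left(- \frac{249}{2} + 91^{2} + 415 i + \frac{1}{2} \cdot 91 \left(77 + 20 i\right)\right) = 46707 + \left(- \frac{249}{2} + 8281 + 415 i + \left(\frac{7007}{2} + 910 i\right)\right) = 46707 + \left(11660 + 1325 i\right) = 58367 + 1325 i$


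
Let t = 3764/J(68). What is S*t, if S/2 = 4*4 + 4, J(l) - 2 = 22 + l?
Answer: 37640/23 ≈ 1636.5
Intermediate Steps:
J(l) = 24 + l (J(l) = 2 + (22 + l) = 24 + l)
t = 941/23 (t = 3764/(24 + 68) = 3764/92 = 3764*(1/92) = 941/23 ≈ 40.913)
S = 40 (S = 2*(4*4 + 4) = 2*(16 + 4) = 2*20 = 40)
S*t = 40*(941/23) = 37640/23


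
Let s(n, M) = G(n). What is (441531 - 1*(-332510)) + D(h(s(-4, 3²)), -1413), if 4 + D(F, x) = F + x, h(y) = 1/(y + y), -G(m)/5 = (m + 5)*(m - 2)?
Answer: 46357441/60 ≈ 7.7262e+5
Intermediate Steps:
G(m) = -5*(-2 + m)*(5 + m) (G(m) = -5*(m + 5)*(m - 2) = -5*(5 + m)*(-2 + m) = -5*(-2 + m)*(5 + m))
s(n, M) = 50 - 15*n - 5*n²
h(y) = 1/(2*y)
D(F, x) = -4 + F + x (D(F, x) = -4 + (F + x) = -4 + F + x)
(441531 - 1*(-332510)) + D(h(s(-4, 3²)), -1413) = (441531 - 1*(-332510)) + (-4 + 1/(2*(50 - 15*(-4) - 5*(-4)²)) - 1413) = (441531 + 332510) + (-4 + 1/(2*(50 + 60 - 5*16)) - 1413) = 774041 + (-4 + 1/(2*(50 + 60 - 80)) - 1413) = 774041 + (-4 + (½)/30 - 1413) = 774041 + (-4 + (½)*(1/30) - 1413) = 774041 + (-4 + 1/60 - 1413) = 774041 - 85019/60 = 46357441/60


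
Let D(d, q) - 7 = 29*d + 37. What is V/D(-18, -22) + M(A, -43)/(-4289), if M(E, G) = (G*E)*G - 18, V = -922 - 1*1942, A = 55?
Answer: -18158955/1025071 ≈ -17.715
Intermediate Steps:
V = -2864 (V = -922 - 1942 = -2864)
M(E, G) = -18 + E*G² (M(E, G) = (E*G)*G - 18 = E*G² - 18 = -18 + E*G²)
D(d, q) = 44 + 29*d (D(d, q) = 7 + (29*d + 37) = 7 + (37 + 29*d) = 44 + 29*d)
V/D(-18, -22) + M(A, -43)/(-4289) = -2864/(44 + 29*(-18)) + (-18 + 55*(-43)²)/(-4289) = -2864/(44 - 522) + (-18 + 55*1849)*(-1/4289) = -2864/(-478) + (-18 + 101695)*(-1/4289) = -2864*(-1/478) + 101677*(-1/4289) = 1432/239 - 101677/4289 = -18158955/1025071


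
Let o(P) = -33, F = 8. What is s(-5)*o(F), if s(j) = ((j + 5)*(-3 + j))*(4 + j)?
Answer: 0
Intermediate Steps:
s(j) = (-3 + j)*(4 + j)*(5 + j) (s(j) = ((5 + j)*(-3 + j))*(4 + j) = ((-3 + j)*(5 + j))*(4 + j) = (-3 + j)*(4 + j)*(5 + j))
s(-5)*o(F) = (-60 + (-5)³ - 7*(-5) + 6*(-5)²)*(-33) = (-60 - 125 + 35 + 6*25)*(-33) = (-60 - 125 + 35 + 150)*(-33) = 0*(-33) = 0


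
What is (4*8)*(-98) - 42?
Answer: -3178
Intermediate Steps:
(4*8)*(-98) - 42 = 32*(-98) - 42 = -3136 - 42 = -3178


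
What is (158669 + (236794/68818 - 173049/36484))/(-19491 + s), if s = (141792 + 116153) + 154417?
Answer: 66395976684557/164400530983892 ≈ 0.40387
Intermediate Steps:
s = 412362 (s = 257945 + 154417 = 412362)
(158669 + (236794/68818 - 173049/36484))/(-19491 + s) = (158669 + (236794/68818 - 173049/36484))/(-19491 + 412362) = (158669 + (236794*(1/68818) - 173049*1/36484))/392871 = (158669 + (118397/34409 - 173049/36484))*(1/392871) = (158669 - 1634846893/1255377956)*(1/392871) = (199187930053671/1255377956)*(1/392871) = 66395976684557/164400530983892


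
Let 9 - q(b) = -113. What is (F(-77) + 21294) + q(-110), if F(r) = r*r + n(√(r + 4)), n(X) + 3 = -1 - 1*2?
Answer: 27339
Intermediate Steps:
q(b) = 122 (q(b) = 9 - 1*(-113) = 9 + 113 = 122)
n(X) = -6 (n(X) = -3 + (-1 - 1*2) = -3 + (-1 - 2) = -3 - 3 = -6)
F(r) = -6 + r² (F(r) = r*r - 6 = r² - 6 = -6 + r²)
(F(-77) + 21294) + q(-110) = ((-6 + (-77)²) + 21294) + 122 = ((-6 + 5929) + 21294) + 122 = (5923 + 21294) + 122 = 27217 + 122 = 27339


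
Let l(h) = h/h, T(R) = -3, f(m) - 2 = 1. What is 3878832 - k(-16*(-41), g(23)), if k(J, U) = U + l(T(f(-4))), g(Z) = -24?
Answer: 3878855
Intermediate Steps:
f(m) = 3 (f(m) = 2 + 1 = 3)
l(h) = 1
k(J, U) = 1 + U (k(J, U) = U + 1 = 1 + U)
3878832 - k(-16*(-41), g(23)) = 3878832 - (1 - 24) = 3878832 - 1*(-23) = 3878832 + 23 = 3878855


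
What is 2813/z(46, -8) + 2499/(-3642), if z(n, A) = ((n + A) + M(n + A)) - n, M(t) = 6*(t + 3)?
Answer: 804182/72233 ≈ 11.133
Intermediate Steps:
M(t) = 18 + 6*t (M(t) = 6*(3 + t) = 18 + 6*t)
z(n, A) = 18 + 6*n + 7*A (z(n, A) = ((n + A) + (18 + 6*(n + A))) - n = ((A + n) + (18 + 6*(A + n))) - n = ((A + n) + (18 + (6*A + 6*n))) - n = ((A + n) + (18 + 6*A + 6*n)) - n = (18 + 7*A + 7*n) - n = 18 + 6*n + 7*A)
2813/z(46, -8) + 2499/(-3642) = 2813/(18 + 6*46 + 7*(-8)) + 2499/(-3642) = 2813/(18 + 276 - 56) + 2499*(-1/3642) = 2813/238 - 833/1214 = 804182/72233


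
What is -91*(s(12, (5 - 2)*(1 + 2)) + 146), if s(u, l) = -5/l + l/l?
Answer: -119938/9 ≈ -13326.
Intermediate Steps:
s(u, l) = 1 - 5/l (s(u, l) = -5/l + 1 = 1 - 5/l)
-91*(s(12, (5 - 2)*(1 + 2)) + 146) = -91*((-5 + (5 - 2)*(1 + 2))/(((5 - 2)*(1 + 2))) + 146) = -91*((-5 + 3*3)/((3*3)) + 146) = -91*((-5 + 9)/9 + 146) = -91*((1/9)*4 + 146) = -91*(4/9 + 146) = -91*1318/9 = -119938/9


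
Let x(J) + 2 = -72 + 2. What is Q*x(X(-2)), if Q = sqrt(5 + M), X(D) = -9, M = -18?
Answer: -72*I*sqrt(13) ≈ -259.6*I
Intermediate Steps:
Q = I*sqrt(13) (Q = sqrt(5 - 18) = sqrt(-13) = I*sqrt(13) ≈ 3.6056*I)
x(J) = -72 (x(J) = -2 + (-72 + 2) = -2 - 70 = -72)
Q*x(X(-2)) = (I*sqrt(13))*(-72) = -72*I*sqrt(13)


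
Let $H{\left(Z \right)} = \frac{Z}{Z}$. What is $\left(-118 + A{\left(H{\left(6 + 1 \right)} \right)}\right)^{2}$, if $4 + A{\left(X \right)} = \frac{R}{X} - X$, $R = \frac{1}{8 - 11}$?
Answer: $\frac{136900}{9} \approx 15211.0$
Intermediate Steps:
$H{\left(Z \right)} = 1$
$R = - \frac{1}{3}$ ($R = \frac{1}{-3} = - \frac{1}{3} \approx -0.33333$)
$A{\left(X \right)} = -4 - X - \frac{1}{3 X}$ ($A{\left(X \right)} = -4 - \left(X + \frac{1}{3 X}\right) = -4 - X - \frac{1}{3 X}$)
$\left(-118 + A{\left(H{\left(6 + 1 \right)} \right)}\right)^{2} = \left(-118 - \left(5 + \frac{1}{3}\right)\right)^{2} = \left(-118 - \frac{16}{3}\right)^{2} = \left(- \frac{370}{3}\right)^{2} = \frac{136900}{9}$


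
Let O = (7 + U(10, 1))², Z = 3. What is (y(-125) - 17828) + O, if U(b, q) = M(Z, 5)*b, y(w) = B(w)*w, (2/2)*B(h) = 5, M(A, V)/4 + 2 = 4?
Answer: -10884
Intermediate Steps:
M(A, V) = 8 (M(A, V) = -8 + 4*4 = -8 + 16 = 8)
B(h) = 5
y(w) = 5*w
U(b, q) = 8*b
O = 7569 (O = (7 + 8*10)² = (7 + 80)² = 87² = 7569)
(y(-125) - 17828) + O = (5*(-125) - 17828) + 7569 = (-625 - 17828) + 7569 = -18453 + 7569 = -10884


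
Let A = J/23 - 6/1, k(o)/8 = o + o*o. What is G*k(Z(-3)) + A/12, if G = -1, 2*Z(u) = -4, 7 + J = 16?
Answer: -1515/92 ≈ -16.467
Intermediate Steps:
J = 9 (J = -7 + 16 = 9)
Z(u) = -2 (Z(u) = (1/2)*(-4) = -2)
k(o) = 8*o + 8*o**2 (k(o) = 8*(o + o*o) = 8*(o + o**2) = 8*o + 8*o**2)
A = -129/23 (A = 9/23 - 6/1 = 9*(1/23) - 6*1 = 9/23 - 6 = -129/23 ≈ -5.6087)
G*k(Z(-3)) + A/12 = -8*(-2)*(1 - 2) - 129/23/12 = -8*(-2)*(-1) - 129/23*1/12 = -1*16 - 43/92 = -16 - 43/92 = -1515/92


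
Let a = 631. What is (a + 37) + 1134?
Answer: 1802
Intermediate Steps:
(a + 37) + 1134 = (631 + 37) + 1134 = 668 + 1134 = 1802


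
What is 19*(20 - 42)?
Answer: -418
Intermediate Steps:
19*(20 - 42) = 19*(-22) = -418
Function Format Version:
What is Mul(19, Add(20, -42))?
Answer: -418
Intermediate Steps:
Mul(19, Add(20, -42)) = Mul(19, -22) = -418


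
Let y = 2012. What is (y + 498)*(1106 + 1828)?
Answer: 7364340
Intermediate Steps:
(y + 498)*(1106 + 1828) = (2012 + 498)*(1106 + 1828) = 2510*2934 = 7364340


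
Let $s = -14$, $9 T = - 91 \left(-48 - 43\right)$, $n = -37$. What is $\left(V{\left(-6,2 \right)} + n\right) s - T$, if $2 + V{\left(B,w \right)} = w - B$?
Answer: $- \frac{4375}{9} \approx -486.11$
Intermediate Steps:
$T = \frac{8281}{9}$ ($T = \frac{\left(-91\right) \left(-48 - 43\right)}{9} = \frac{\left(-91\right) \left(-91\right)}{9} = \frac{1}{9} \cdot 8281 = \frac{8281}{9} \approx 920.11$)
$V{\left(B,w \right)} = -2 + w - B$ ($V{\left(B,w \right)} = -2 - \left(B - w\right) = -2 + w - B$)
$\left(V{\left(-6,2 \right)} + n\right) s - T = \left(\left(-2 + 2 - -6\right) - 37\right) \left(-14\right) - \frac{8281}{9} = \left(\left(-2 + 2 + 6\right) - 37\right) \left(-14\right) - \frac{8281}{9} = \left(6 - 37\right) \left(-14\right) - \frac{8281}{9} = \left(-31\right) \left(-14\right) - \frac{8281}{9} = 434 - \frac{8281}{9} = - \frac{4375}{9}$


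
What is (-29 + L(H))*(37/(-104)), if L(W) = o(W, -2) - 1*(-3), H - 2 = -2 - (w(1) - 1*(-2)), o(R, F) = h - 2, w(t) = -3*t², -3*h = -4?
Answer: 370/39 ≈ 9.4872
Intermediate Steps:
h = 4/3 (h = -⅓*(-4) = 4/3 ≈ 1.3333)
o(R, F) = -⅔ (o(R, F) = 4/3 - 2 = -⅔)
H = 1 (H = 2 + (-2 - (-3*1² - 1*(-2))) = 2 + (-2 - (-3*1 + 2)) = 2 + (-2 - (-3 + 2)) = 2 + (-2 - 1*(-1)) = 2 + (-2 + 1) = 2 - 1 = 1)
L(W) = 7/3 (L(W) = -⅔ - 1*(-3) = -⅔ + 3 = 7/3)
(-29 + L(H))*(37/(-104)) = (-29 + 7/3)*(37/(-104)) = -2960*(-1)/(3*104) = -80/3*(-37/104) = 370/39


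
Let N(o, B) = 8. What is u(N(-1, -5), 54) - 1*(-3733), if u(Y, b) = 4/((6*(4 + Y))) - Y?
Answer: 67051/18 ≈ 3725.1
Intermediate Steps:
u(Y, b) = -Y + 4/(24 + 6*Y) (u(Y, b) = 4/(24 + 6*Y) - Y = -Y + 4/(24 + 6*Y))
u(N(-1, -5), 54) - 1*(-3733) = (2/3 - 1*8**2 - 4*8)/(4 + 8) - 1*(-3733) = (2/3 - 1*64 - 32)/12 + 3733 = (2/3 - 64 - 32)/12 + 3733 = (1/12)*(-286/3) + 3733 = -143/18 + 3733 = 67051/18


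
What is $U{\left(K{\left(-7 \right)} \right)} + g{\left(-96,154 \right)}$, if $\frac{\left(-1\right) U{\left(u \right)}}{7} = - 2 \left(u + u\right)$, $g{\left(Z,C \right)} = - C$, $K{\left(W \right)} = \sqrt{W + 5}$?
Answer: $-154 + 28 i \sqrt{2} \approx -154.0 + 39.598 i$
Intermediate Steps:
$K{\left(W \right)} = \sqrt{5 + W}$
$U{\left(u \right)} = 28 u$ ($U{\left(u \right)} = - 7 \left(- 2 \left(u + u\right)\right) = - 7 \left(- 2 \cdot 2 u\right) = - 7 \left(- 4 u\right) = 28 u$)
$U{\left(K{\left(-7 \right)} \right)} + g{\left(-96,154 \right)} = 28 \sqrt{5 - 7} - 154 = 28 \sqrt{-2} - 154 = 28 i \sqrt{2} - 154 = -154 + 28 i \sqrt{2}$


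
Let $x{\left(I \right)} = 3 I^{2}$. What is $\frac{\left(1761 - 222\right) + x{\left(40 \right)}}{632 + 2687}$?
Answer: $\frac{6339}{3319} \approx 1.9099$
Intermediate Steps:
$\frac{\left(1761 - 222\right) + x{\left(40 \right)}}{632 + 2687} = \frac{\left(1761 - 222\right) + 3 \cdot 40^{2}}{632 + 2687} = \frac{1539 + 3 \cdot 1600}{3319} = \left(1539 + 4800\right) \frac{1}{3319} = 6339 \cdot \frac{1}{3319} = \frac{6339}{3319}$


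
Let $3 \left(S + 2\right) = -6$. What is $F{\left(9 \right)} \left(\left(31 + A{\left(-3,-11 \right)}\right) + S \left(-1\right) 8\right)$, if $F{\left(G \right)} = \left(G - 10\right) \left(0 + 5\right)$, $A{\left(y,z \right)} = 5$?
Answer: $-340$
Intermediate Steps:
$S = -4$ ($S = -2 + \frac{1}{3} \left(-6\right) = -2 - 2 = -4$)
$F{\left(G \right)} = -50 + 5 G$ ($F{\left(G \right)} = \left(-10 + G\right) 5 = -50 + 5 G$)
$F{\left(9 \right)} \left(\left(31 + A{\left(-3,-11 \right)}\right) + S \left(-1\right) 8\right) = \left(-50 + 5 \cdot 9\right) \left(\left(31 + 5\right) + \left(-4\right) \left(-1\right) 8\right) = \left(-50 + 45\right) \left(36 + 4 \cdot 8\right) = - 5 \left(36 + 32\right) = \left(-5\right) 68 = -340$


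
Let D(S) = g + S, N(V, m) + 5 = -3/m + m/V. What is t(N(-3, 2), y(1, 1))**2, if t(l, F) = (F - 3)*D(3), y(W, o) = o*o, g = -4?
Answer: 4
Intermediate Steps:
y(W, o) = o**2
N(V, m) = -5 - 3/m + m/V (N(V, m) = -5 + (-3/m + m/V) = -5 - 3/m + m/V)
D(S) = -4 + S
t(l, F) = 3 - F (t(l, F) = (F - 3)*(-4 + 3) = (-3 + F)*(-1) = 3 - F)
t(N(-3, 2), y(1, 1))**2 = (3 - 1*1**2)**2 = (3 - 1*1)**2 = (3 - 1)**2 = 2**2 = 4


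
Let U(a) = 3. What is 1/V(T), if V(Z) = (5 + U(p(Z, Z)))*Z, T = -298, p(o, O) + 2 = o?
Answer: -1/2384 ≈ -0.00041946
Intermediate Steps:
p(o, O) = -2 + o
V(Z) = 8*Z (V(Z) = (5 + 3)*Z = 8*Z)
1/V(T) = 1/(8*(-298)) = 1/(-2384) = -1/2384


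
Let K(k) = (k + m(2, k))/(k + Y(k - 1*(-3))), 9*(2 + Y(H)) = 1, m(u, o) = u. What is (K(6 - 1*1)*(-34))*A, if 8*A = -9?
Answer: 1377/16 ≈ 86.063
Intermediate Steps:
A = -9/8 (A = (⅛)*(-9) = -9/8 ≈ -1.1250)
Y(H) = -17/9 (Y(H) = -2 + (⅑)*1 = -2 + ⅑ = -17/9)
K(k) = (2 + k)/(-17/9 + k) (K(k) = (k + 2)/(k - 17/9) = (2 + k)/(-17/9 + k))
(K(6 - 1*1)*(-34))*A = ((9*(2 + (6 - 1*1))/(-17 + 9*(6 - 1*1)))*(-34))*(-9/8) = ((9*(2 + (6 - 1))/(-17 + 9*(6 - 1)))*(-34))*(-9/8) = ((9*(2 + 5)/(-17 + 9*5))*(-34))*(-9/8) = ((9*7/(-17 + 45))*(-34))*(-9/8) = ((9*7/28)*(-34))*(-9/8) = ((9*(1/28)*7)*(-34))*(-9/8) = ((9/4)*(-34))*(-9/8) = -153/2*(-9/8) = 1377/16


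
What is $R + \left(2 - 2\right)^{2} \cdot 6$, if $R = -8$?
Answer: $-8$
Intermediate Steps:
$R + \left(2 - 2\right)^{2} \cdot 6 = -8 + \left(2 - 2\right)^{2} \cdot 6 = -8 + 0^{2} \cdot 6 = -8 + 0 \cdot 6 = -8 + 0 = -8$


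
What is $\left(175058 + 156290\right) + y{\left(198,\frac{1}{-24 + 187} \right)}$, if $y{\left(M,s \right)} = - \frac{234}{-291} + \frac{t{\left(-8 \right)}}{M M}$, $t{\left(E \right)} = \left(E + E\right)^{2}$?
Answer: $\frac{315012320242}{950697} \approx 3.3135 \cdot 10^{5}$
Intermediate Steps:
$t{\left(E \right)} = 4 E^{2}$ ($t{\left(E \right)} = \left(2 E\right)^{2} = 4 E^{2}$)
$y{\left(M,s \right)} = \frac{78}{97} + \frac{256}{M^{2}}$ ($y{\left(M,s \right)} = - \frac{234}{-291} + \frac{4 \left(-8\right)^{2}}{M M} = \left(-234\right) \left(- \frac{1}{291}\right) + \frac{4 \cdot 64}{M^{2}} = \frac{78}{97} + \frac{256}{M^{2}}$)
$\left(175058 + 156290\right) + y{\left(198,\frac{1}{-24 + 187} \right)} = \left(175058 + 156290\right) + \left(\frac{78}{97} + \frac{256}{39204}\right) = 331348 + \left(\frac{78}{97} + 256 \cdot \frac{1}{39204}\right) = 331348 + \left(\frac{78}{97} + \frac{64}{9801}\right) = 331348 + \frac{770686}{950697} = \frac{315012320242}{950697}$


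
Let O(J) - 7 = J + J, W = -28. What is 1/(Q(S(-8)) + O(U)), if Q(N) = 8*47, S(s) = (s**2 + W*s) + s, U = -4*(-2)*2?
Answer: 1/415 ≈ 0.0024096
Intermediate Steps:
U = 16 (U = 8*2 = 16)
O(J) = 7 + 2*J (O(J) = 7 + (J + J) = 7 + 2*J)
S(s) = s**2 - 27*s (S(s) = (s**2 - 28*s) + s = s**2 - 27*s)
Q(N) = 376
1/(Q(S(-8)) + O(U)) = 1/(376 + (7 + 2*16)) = 1/(376 + (7 + 32)) = 1/(376 + 39) = 1/415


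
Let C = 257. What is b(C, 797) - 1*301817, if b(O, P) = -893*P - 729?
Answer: -1014267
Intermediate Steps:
b(O, P) = -729 - 893*P
b(C, 797) - 1*301817 = (-729 - 893*797) - 1*301817 = (-729 - 711721) - 301817 = -712450 - 301817 = -1014267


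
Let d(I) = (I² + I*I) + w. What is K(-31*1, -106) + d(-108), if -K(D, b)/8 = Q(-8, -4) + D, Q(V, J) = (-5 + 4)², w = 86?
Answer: 23654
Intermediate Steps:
Q(V, J) = 1 (Q(V, J) = (-1)² = 1)
K(D, b) = -8 - 8*D (K(D, b) = -8*(1 + D) = -8 - 8*D)
d(I) = 86 + 2*I² (d(I) = (I² + I*I) + 86 = (I² + I²) + 86 = 2*I² + 86 = 86 + 2*I²)
K(-31*1, -106) + d(-108) = (-8 - (-248)) + (86 + 2*(-108)²) = (-8 - 8*(-31)) + (86 + 2*11664) = (-8 + 248) + (86 + 23328) = 240 + 23414 = 23654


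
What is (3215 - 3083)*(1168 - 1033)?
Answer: 17820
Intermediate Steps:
(3215 - 3083)*(1168 - 1033) = 132*135 = 17820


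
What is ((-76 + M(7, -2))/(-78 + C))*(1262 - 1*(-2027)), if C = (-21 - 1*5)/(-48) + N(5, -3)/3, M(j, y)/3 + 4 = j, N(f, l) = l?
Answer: 5288712/1883 ≈ 2808.7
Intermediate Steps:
M(j, y) = -12 + 3*j
C = -11/24 (C = (-21 - 1*5)/(-48) - 3/3 = (-21 - 5)*(-1/48) - 3*⅓ = -26*(-1/48) - 1 = 13/24 - 1 = -11/24 ≈ -0.45833)
((-76 + M(7, -2))/(-78 + C))*(1262 - 1*(-2027)) = ((-76 + (-12 + 3*7))/(-78 - 11/24))*(1262 - 1*(-2027)) = ((-76 + (-12 + 21))/(-1883/24))*(1262 + 2027) = ((-76 + 9)*(-24/1883))*3289 = -67*(-24/1883)*3289 = (1608/1883)*3289 = 5288712/1883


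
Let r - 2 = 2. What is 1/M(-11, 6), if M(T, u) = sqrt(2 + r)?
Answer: sqrt(6)/6 ≈ 0.40825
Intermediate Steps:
r = 4 (r = 2 + 2 = 4)
M(T, u) = sqrt(6) (M(T, u) = sqrt(2 + 4) = sqrt(6))
1/M(-11, 6) = 1/(sqrt(6)) = sqrt(6)/6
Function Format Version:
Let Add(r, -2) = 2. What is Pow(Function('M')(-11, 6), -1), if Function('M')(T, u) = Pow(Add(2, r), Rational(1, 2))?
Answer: Mul(Rational(1, 6), Pow(6, Rational(1, 2))) ≈ 0.40825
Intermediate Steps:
r = 4 (r = Add(2, 2) = 4)
Function('M')(T, u) = Pow(6, Rational(1, 2)) (Function('M')(T, u) = Pow(Add(2, 4), Rational(1, 2)) = Pow(6, Rational(1, 2)))
Pow(Function('M')(-11, 6), -1) = Pow(Pow(6, Rational(1, 2)), -1) = Mul(Rational(1, 6), Pow(6, Rational(1, 2)))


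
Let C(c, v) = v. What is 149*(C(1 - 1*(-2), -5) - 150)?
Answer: -23095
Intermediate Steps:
149*(C(1 - 1*(-2), -5) - 150) = 149*(-5 - 150) = 149*(-155) = -23095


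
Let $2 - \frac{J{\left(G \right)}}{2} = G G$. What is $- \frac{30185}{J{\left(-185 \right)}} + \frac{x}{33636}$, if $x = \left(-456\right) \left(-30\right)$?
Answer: $\frac{162636995}{191854138} \approx 0.84771$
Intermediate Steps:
$J{\left(G \right)} = 4 - 2 G^{2}$ ($J{\left(G \right)} = 4 - 2 G G = 4 - 2 G^{2}$)
$x = 13680$
$- \frac{30185}{J{\left(-185 \right)}} + \frac{x}{33636} = - \frac{30185}{4 - 2 \left(-185\right)^{2}} + \frac{13680}{33636} = - \frac{30185}{4 - 68450} + 13680 \cdot \frac{1}{33636} = - \frac{30185}{4 - 68450} + \frac{1140}{2803} = - \frac{30185}{-68446} + \frac{1140}{2803} = \left(-30185\right) \left(- \frac{1}{68446}\right) + \frac{1140}{2803} = \frac{30185}{68446} + \frac{1140}{2803} = \frac{162636995}{191854138}$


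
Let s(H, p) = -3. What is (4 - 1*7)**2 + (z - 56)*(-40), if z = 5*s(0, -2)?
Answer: 2849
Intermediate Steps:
z = -15 (z = 5*(-3) = -15)
(4 - 1*7)**2 + (z - 56)*(-40) = (4 - 1*7)**2 + (-15 - 56)*(-40) = (4 - 7)**2 - 71*(-40) = (-3)**2 + 2840 = 9 + 2840 = 2849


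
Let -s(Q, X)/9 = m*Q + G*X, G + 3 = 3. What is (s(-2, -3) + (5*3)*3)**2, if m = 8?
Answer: 35721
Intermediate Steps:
G = 0 (G = -3 + 3 = 0)
s(Q, X) = -72*Q (s(Q, X) = -9*(8*Q + 0*X) = -9*(8*Q + 0) = -72*Q)
(s(-2, -3) + (5*3)*3)**2 = (-72*(-2) + (5*3)*3)**2 = (144 + 15*3)**2 = (144 + 45)**2 = 189**2 = 35721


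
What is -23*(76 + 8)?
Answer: -1932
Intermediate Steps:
-23*(76 + 8) = -23*84 = -1932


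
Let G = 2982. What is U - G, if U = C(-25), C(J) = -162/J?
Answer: -74388/25 ≈ -2975.5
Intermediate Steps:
U = 162/25 (U = -162/(-25) = -162*(-1/25) = 162/25 ≈ 6.4800)
U - G = 162/25 - 1*2982 = 162/25 - 2982 = -74388/25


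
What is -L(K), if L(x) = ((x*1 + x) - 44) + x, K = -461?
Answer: 1427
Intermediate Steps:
L(x) = -44 + 3*x (L(x) = ((x + x) - 44) + x = (2*x - 44) + x = (-44 + 2*x) + x = -44 + 3*x)
-L(K) = -(-44 + 3*(-461)) = -(-44 - 1383) = -1*(-1427) = 1427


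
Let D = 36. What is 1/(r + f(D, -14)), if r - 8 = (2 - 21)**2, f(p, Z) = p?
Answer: 1/405 ≈ 0.0024691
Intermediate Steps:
r = 369 (r = 8 + (2 - 21)**2 = 8 + (-19)**2 = 8 + 361 = 369)
1/(r + f(D, -14)) = 1/(369 + 36) = 1/405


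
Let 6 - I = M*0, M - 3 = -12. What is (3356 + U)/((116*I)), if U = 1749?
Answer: 5105/696 ≈ 7.3348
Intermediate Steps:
M = -9 (M = 3 - 12 = -9)
I = 6 (I = 6 - (-9)*0 = 6 - 1*0 = 6 + 0 = 6)
(3356 + U)/((116*I)) = (3356 + 1749)/((116*6)) = 5105/696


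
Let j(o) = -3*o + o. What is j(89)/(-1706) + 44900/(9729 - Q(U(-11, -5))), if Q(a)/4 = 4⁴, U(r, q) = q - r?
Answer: 7814889/1485073 ≈ 5.2623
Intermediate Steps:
j(o) = -2*o
Q(a) = 1024 (Q(a) = 4*4⁴ = 4*256 = 1024)
j(89)/(-1706) + 44900/(9729 - Q(U(-11, -5))) = -2*89/(-1706) + 44900/(9729 - 1*1024) = -178*(-1/1706) + 44900/(9729 - 1024) = 89/853 + 44900/8705 = 89/853 + 44900*(1/8705) = 89/853 + 8980/1741 = 7814889/1485073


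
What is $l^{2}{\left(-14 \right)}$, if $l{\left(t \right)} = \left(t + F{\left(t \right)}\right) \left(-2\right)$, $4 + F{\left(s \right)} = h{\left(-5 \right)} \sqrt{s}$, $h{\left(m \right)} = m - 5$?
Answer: $-4304 + 1440 i \sqrt{14} \approx -4304.0 + 5388.0 i$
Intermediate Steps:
$h{\left(m \right)} = -5 + m$
$F{\left(s \right)} = -4 - 10 \sqrt{s}$ ($F{\left(s \right)} = -4 + \left(-5 - 5\right) \sqrt{s} = -4 - 10 \sqrt{s}$)
$l{\left(t \right)} = 8 - 2 t + 20 \sqrt{t}$ ($l{\left(t \right)} = \left(t - \left(4 + 10 \sqrt{t}\right)\right) \left(-2\right) = \left(-4 + t - 10 \sqrt{t}\right) \left(-2\right) = 8 - 2 t + 20 \sqrt{t}$)
$l^{2}{\left(-14 \right)} = \left(8 - -28 + 20 \sqrt{-14}\right)^{2} = \left(8 + 28 + 20 i \sqrt{14}\right)^{2} = \left(36 + 20 i \sqrt{14}\right)^{2}$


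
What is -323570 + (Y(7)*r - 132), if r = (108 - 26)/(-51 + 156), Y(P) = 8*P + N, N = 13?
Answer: -11327684/35 ≈ -3.2365e+5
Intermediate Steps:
Y(P) = 13 + 8*P (Y(P) = 8*P + 13 = 13 + 8*P)
r = 82/105 ≈ 0.78095
-323570 + (Y(7)*r - 132) = -323570 + ((13 + 8*7)*(82/105) - 132) = -323570 + ((13 + 56)*(82/105) - 132) = -323570 + (69*(82/105) - 132) = -323570 + (1886/35 - 132) = -323570 - 2734/35 = -11327684/35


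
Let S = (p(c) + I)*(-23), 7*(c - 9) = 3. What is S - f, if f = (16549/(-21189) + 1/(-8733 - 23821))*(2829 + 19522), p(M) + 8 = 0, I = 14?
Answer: 1706653518451/98540958 ≈ 17319.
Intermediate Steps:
c = 66/7 (c = 9 + (⅐)*3 = 9 + 3/7 = 66/7 ≈ 9.4286)
p(M) = -8 (p(M) = -8 + 0 = -8)
S = -138 (S = (-8 + 14)*(-23) = 6*(-23) = -138)
f = -1720252170655/98540958 (f = (16549*(-1/21189) + 1/(-32554))*22351 = (-16549/21189 - 1/32554)*22351 = -538757335/689786706*22351 = -1720252170655/98540958 ≈ -17457.)
S - f = -138 - 1*(-1720252170655/98540958) = -138 + 1720252170655/98540958 = 1706653518451/98540958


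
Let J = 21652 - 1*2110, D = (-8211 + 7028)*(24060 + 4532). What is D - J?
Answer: -33843878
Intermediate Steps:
D = -33824336 (D = -1183*28592 = -33824336)
J = 19542 (J = 21652 - 2110 = 19542)
D - J = -33824336 - 1*19542 = -33824336 - 19542 = -33843878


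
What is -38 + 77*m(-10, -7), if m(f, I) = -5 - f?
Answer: 347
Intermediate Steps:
-38 + 77*m(-10, -7) = -38 + 77*(-5 - 1*(-10)) = -38 + 77*(-5 + 10) = -38 + 77*5 = -38 + 385 = 347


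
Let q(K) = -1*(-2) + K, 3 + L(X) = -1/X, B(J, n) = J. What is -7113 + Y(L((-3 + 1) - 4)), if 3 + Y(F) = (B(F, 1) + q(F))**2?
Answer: -63923/9 ≈ -7102.6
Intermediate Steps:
L(X) = -3 - 1/X
q(K) = 2 + K
Y(F) = -3 + (2 + 2*F)**2 (Y(F) = -3 + (F + (2 + F))**2 = -3 + (2 + 2*F)**2)
-7113 + Y(L((-3 + 1) - 4)) = -7113 + (-3 + 4*(1 + (-3 - 1/((-3 + 1) - 4)))**2) = -7113 + (-3 + 4*(1 + (-3 - 1/(-2 - 4)))**2) = -7113 + (-3 + 4*(1 + (-3 - 1/(-6)))**2) = -7113 + (-3 + 4*(1 + (-3 - 1*(-1/6)))**2) = -7113 + (-3 + 4*(1 + (-3 + 1/6))**2) = -7113 + (-3 + 4*(1 - 17/6)**2) = -7113 + (-3 + 4*(-11/6)**2) = -7113 + (-3 + 4*(121/36)) = -7113 + (-3 + 121/9) = -7113 + 94/9 = -63923/9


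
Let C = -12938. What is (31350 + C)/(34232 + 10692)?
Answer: 4603/11231 ≈ 0.40985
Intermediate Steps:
(31350 + C)/(34232 + 10692) = (31350 - 12938)/(34232 + 10692) = 18412/44924 = 18412*(1/44924) = 4603/11231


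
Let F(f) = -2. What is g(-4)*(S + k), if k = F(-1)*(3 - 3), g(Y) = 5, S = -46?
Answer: -230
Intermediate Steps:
k = 0 (k = -2*(3 - 3) = -2*0 = 0)
g(-4)*(S + k) = 5*(-46 + 0) = 5*(-46) = -230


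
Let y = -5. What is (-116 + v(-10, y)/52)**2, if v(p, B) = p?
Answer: 9126441/676 ≈ 13501.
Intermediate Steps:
(-116 + v(-10, y)/52)**2 = (-116 - 10/52)**2 = (-116 - 10*1/52)**2 = (-116 - 5/26)**2 = (-3021/26)**2 = 9126441/676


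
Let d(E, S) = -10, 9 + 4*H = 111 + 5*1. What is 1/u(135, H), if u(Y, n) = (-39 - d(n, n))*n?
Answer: -4/3103 ≈ -0.0012891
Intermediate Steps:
H = 107/4 (H = -9/4 + (111 + 5*1)/4 = -9/4 + (111 + 5)/4 = -9/4 + (¼)*116 = -9/4 + 29 = 107/4 ≈ 26.750)
u(Y, n) = -29*n (u(Y, n) = (-39 - 1*(-10))*n = (-39 + 10)*n = -29*n)
1/u(135, H) = 1/(-29*107/4) = 1/(-3103/4) = -4/3103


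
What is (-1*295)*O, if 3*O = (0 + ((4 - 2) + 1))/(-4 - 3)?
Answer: 295/7 ≈ 42.143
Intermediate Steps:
O = -1/7 (O = ((0 + ((4 - 2) + 1))/(-4 - 3))/3 = ((0 + (2 + 1))/(-7))/3 = ((0 + 3)*(-1/7))/3 = (3*(-1/7))/3 = (1/3)*(-3/7) = -1/7 ≈ -0.14286)
(-1*295)*O = -1*295*(-1/7) = -295*(-1/7) = 295/7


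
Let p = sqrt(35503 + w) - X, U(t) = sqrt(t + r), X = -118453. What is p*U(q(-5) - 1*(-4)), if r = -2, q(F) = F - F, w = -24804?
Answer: sqrt(2)*(118453 + sqrt(10699)) ≈ 1.6766e+5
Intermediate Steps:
q(F) = 0
U(t) = sqrt(-2 + t) (U(t) = sqrt(t - 2) = sqrt(-2 + t))
p = 118453 + sqrt(10699) (p = sqrt(35503 - 24804) - 1*(-118453) = sqrt(10699) + 118453 = 118453 + sqrt(10699) ≈ 1.1856e+5)
p*U(q(-5) - 1*(-4)) = (118453 + sqrt(10699))*sqrt(-2 + (0 - 1*(-4))) = (118453 + sqrt(10699))*sqrt(-2 + (0 + 4)) = (118453 + sqrt(10699))*sqrt(-2 + 4) = (118453 + sqrt(10699))*sqrt(2) = sqrt(2)*(118453 + sqrt(10699))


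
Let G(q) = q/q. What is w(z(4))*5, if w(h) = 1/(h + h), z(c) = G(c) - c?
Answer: -⅚ ≈ -0.83333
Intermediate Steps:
G(q) = 1
z(c) = 1 - c
w(h) = 1/(2*h)
w(z(4))*5 = (1/(2*(1 - 1*4)))*5 = (1/(2*(1 - 4)))*5 = ((½)/(-3))*5 = ((½)*(-⅓))*5 = -⅙*5 = -⅚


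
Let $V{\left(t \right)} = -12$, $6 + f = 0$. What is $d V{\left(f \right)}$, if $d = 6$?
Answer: $-72$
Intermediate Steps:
$f = -6$ ($f = -6 + 0 = -6$)
$d V{\left(f \right)} = 6 \left(-12\right) = -72$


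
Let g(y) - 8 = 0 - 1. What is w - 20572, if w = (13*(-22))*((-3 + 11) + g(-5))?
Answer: -24862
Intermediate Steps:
g(y) = 7 (g(y) = 8 + (0 - 1) = 8 - 1 = 7)
w = -4290 (w = (13*(-22))*((-3 + 11) + 7) = -286*(8 + 7) = -286*15 = -4290)
w - 20572 = -4290 - 20572 = -24862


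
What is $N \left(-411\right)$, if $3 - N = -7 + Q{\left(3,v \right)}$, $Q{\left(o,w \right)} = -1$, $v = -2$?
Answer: $-4521$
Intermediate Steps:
$N = 11$ ($N = 3 - \left(-7 - 1\right) = 3 - -8 = 3 + 8 = 11$)
$N \left(-411\right) = 11 \left(-411\right) = -4521$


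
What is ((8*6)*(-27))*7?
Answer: -9072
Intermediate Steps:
((8*6)*(-27))*7 = (48*(-27))*7 = -1296*7 = -9072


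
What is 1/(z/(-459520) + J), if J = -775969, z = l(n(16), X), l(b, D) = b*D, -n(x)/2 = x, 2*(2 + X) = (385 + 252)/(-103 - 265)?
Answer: -10568960/8201185324349 ≈ -1.2887e-6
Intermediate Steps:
X = -2109/736 (X = -2 + ((385 + 252)/(-103 - 265))/2 = -2 + (637/(-368))/2 = -2 + (637*(-1/368))/2 = -2 + (½)*(-637/368) = -2 - 637/736 = -2109/736 ≈ -2.8655)
n(x) = -2*x
l(b, D) = D*b
z = 2109/23 (z = -(-2109)*16/368 = -2109/736*(-32) = 2109/23 ≈ 91.696)
1/(z/(-459520) + J) = 1/((2109/23)/(-459520) - 775969) = 1/((2109/23)*(-1/459520) - 775969) = 1/(-2109/10568960 - 775969) = 1/(-8201185324349/10568960) = -10568960/8201185324349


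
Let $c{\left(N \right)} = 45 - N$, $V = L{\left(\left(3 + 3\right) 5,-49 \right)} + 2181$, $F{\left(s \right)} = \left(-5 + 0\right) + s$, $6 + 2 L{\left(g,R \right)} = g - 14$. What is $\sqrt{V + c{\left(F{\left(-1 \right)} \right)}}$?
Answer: $\sqrt{2237} \approx 47.297$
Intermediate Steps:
$L{\left(g,R \right)} = -10 + \frac{g}{2}$ ($L{\left(g,R \right)} = -3 + \frac{g - 14}{2} = -3 + \frac{-14 + g}{2} = -3 + \left(-7 + \frac{g}{2}\right) = -10 + \frac{g}{2}$)
$F{\left(s \right)} = -5 + s$
$V = 2186$ ($V = \left(-10 + \frac{\left(3 + 3\right) 5}{2}\right) + 2181 = \left(-10 + \frac{6 \cdot 5}{2}\right) + 2181 = \left(-10 + \frac{1}{2} \cdot 30\right) + 2181 = \left(-10 + 15\right) + 2181 = 5 + 2181 = 2186$)
$\sqrt{V + c{\left(F{\left(-1 \right)} \right)}} = \sqrt{2186 + \left(45 - \left(-5 - 1\right)\right)} = \sqrt{2186 + \left(45 - -6\right)} = \sqrt{2186 + \left(45 + 6\right)} = \sqrt{2186 + 51} = \sqrt{2237}$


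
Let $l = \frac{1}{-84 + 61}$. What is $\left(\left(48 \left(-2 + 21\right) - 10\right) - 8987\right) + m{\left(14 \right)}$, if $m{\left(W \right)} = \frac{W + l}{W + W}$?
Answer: $- \frac{5206419}{644} \approx -8084.5$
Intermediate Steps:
$l = - \frac{1}{23}$ ($l = \frac{1}{-23} = - \frac{1}{23} \approx -0.043478$)
$m{\left(W \right)} = \frac{- \frac{1}{23} + W}{2 W}$ ($m{\left(W \right)} = \frac{W - \frac{1}{23}}{W + W} = \frac{- \frac{1}{23} + W}{2 W}$)
$\left(\left(48 \left(-2 + 21\right) - 10\right) - 8987\right) + m{\left(14 \right)} = \left(\left(48 \left(-2 + 21\right) - 10\right) - 8987\right) + \frac{-1 + 23 \cdot 14}{46 \cdot 14} = \left(\left(48 \cdot 19 - 10\right) - 8987\right) + \frac{1}{46} \cdot \frac{1}{14} \left(-1 + 322\right) = \left(\left(912 - 10\right) - 8987\right) + \frac{1}{46} \cdot \frac{1}{14} \cdot 321 = \left(902 - 8987\right) + \frac{321}{644} = -8085 + \frac{321}{644} = - \frac{5206419}{644}$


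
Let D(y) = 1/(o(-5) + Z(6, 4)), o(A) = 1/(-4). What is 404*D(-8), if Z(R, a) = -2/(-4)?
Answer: 1616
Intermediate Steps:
o(A) = -¼
Z(R, a) = ½ (Z(R, a) = -2*(-¼) = ½)
D(y) = 4 (D(y) = 1/(-¼ + ½) = 1/(¼) = 4)
404*D(-8) = 404*4 = 1616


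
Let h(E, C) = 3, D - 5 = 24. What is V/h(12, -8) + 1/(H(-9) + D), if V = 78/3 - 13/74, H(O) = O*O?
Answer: 17536/2035 ≈ 8.6172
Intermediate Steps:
D = 29 (D = 5 + 24 = 29)
H(O) = O²
V = 1911/74 (V = 78*(⅓) - 13*1/74 = 26 - 13/74 = 1911/74 ≈ 25.824)
V/h(12, -8) + 1/(H(-9) + D) = (1911/74)/3 + 1/((-9)² + 29) = (⅓)*(1911/74) + 1/(81 + 29) = 637/74 + 1/110 = 17536/2035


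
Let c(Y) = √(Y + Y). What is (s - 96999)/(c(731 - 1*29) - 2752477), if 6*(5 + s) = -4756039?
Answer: 1130222740927/3496675215750 + 5338063*√39/7576129634125 ≈ 0.32323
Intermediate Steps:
s = -4756069/6 (s = -5 + (⅙)*(-4756039) = -5 - 4756039/6 = -4756069/6 ≈ -7.9268e+5)
c(Y) = √2*√Y (c(Y) = √(2*Y) = √2*√Y)
(s - 96999)/(c(731 - 1*29) - 2752477) = (-4756069/6 - 96999)/(√2*√(731 - 1*29) - 2752477) = -5338063/(6*(√2*√(731 - 29) - 2752477)) = -5338063/(6*(√2*√702 - 2752477)) = -5338063/(6*(√2*(3*√78) - 2752477)) = -5338063/(6*(6*√39 - 2752477)) = -5338063/(6*(-2752477 + 6*√39))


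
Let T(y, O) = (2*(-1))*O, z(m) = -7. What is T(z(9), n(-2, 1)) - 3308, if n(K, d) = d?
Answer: -3310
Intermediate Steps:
T(y, O) = -2*O
T(z(9), n(-2, 1)) - 3308 = -2*1 - 3308 = -2 - 3308 = -3310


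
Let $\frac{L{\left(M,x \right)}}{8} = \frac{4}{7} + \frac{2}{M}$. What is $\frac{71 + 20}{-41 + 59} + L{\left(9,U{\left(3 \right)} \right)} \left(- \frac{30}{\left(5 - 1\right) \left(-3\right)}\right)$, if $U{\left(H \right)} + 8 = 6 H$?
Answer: $\frac{293}{14} \approx 20.929$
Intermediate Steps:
$U{\left(H \right)} = -8 + 6 H$
$L{\left(M,x \right)} = \frac{32}{7} + \frac{16}{M}$ ($L{\left(M,x \right)} = 8 \left(\frac{4}{7} + \frac{2}{M}\right) = \frac{32}{7} + \frac{16}{M}$)
$\frac{71 + 20}{-41 + 59} + L{\left(9,U{\left(3 \right)} \right)} \left(- \frac{30}{\left(5 - 1\right) \left(-3\right)}\right) = \frac{71 + 20}{-41 + 59} + \left(\frac{32}{7} + \frac{16}{9}\right) \left(- \frac{30}{\left(5 - 1\right) \left(-3\right)}\right) = \frac{91}{18} + \left(\frac{32}{7} + 16 \cdot \frac{1}{9}\right) \left(- \frac{30}{4 \left(-3\right)}\right) = 91 \cdot \frac{1}{18} + \left(\frac{32}{7} + \frac{16}{9}\right) \left(- \frac{30}{-12}\right) = \frac{91}{18} + \frac{400 \left(\left(-30\right) \left(- \frac{1}{12}\right)\right)}{63} = \frac{91}{18} + \frac{400}{63} \cdot \frac{5}{2} = \frac{91}{18} + \frac{1000}{63} = \frac{293}{14}$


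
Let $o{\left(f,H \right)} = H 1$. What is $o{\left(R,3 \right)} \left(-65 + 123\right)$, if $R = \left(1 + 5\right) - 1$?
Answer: $174$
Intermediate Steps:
$R = 5$ ($R = 6 - 1 = 5$)
$o{\left(f,H \right)} = H$
$o{\left(R,3 \right)} \left(-65 + 123\right) = 3 \left(-65 + 123\right) = 3 \cdot 58 = 174$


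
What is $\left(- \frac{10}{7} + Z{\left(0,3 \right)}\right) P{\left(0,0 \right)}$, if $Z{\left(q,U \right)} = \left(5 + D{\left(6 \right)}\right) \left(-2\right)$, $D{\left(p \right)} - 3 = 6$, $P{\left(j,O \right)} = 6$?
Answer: $- \frac{1236}{7} \approx -176.57$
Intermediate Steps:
$D{\left(p \right)} = 9$ ($D{\left(p \right)} = 3 + 6 = 9$)
$Z{\left(q,U \right)} = -28$ ($Z{\left(q,U \right)} = \left(5 + 9\right) \left(-2\right) = 14 \left(-2\right) = -28$)
$\left(- \frac{10}{7} + Z{\left(0,3 \right)}\right) P{\left(0,0 \right)} = \left(- \frac{10}{7} - 28\right) 6 = \left(- \frac{206}{7}\right) 6 = - \frac{1236}{7}$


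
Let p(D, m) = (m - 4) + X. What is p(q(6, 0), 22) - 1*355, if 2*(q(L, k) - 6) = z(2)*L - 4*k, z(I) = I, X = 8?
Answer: -329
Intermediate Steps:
q(L, k) = 6 + L - 2*k (q(L, k) = 6 + (2*L - 4*k)/2 = 6 + (-4*k + 2*L)/2 = 6 + (L - 2*k) = 6 + L - 2*k)
p(D, m) = 4 + m (p(D, m) = (m - 4) + 8 = (-4 + m) + 8 = 4 + m)
p(q(6, 0), 22) - 1*355 = (4 + 22) - 1*355 = 26 - 355 = -329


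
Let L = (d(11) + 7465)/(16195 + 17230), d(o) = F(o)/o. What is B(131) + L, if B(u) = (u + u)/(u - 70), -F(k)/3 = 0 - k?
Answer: 9212898/2038925 ≈ 4.5185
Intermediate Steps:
F(k) = 3*k (F(k) = -3*(0 - k) = -(-3)*k = 3*k)
d(o) = 3 (d(o) = (3*o)/o = 3)
B(u) = 2*u/(-70 + u) (B(u) = (2*u)/(-70 + u) = 2*u/(-70 + u))
L = 7468/33425 (L = (3 + 7465)/(16195 + 17230) = 7468/33425 ≈ 0.22343)
B(131) + L = 2*131/(-70 + 131) + 7468/33425 = 2*131/61 + 7468/33425 = 2*131*(1/61) + 7468/33425 = 262/61 + 7468/33425 = 9212898/2038925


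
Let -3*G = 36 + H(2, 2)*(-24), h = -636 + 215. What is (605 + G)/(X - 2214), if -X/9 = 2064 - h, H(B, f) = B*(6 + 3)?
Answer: -737/24579 ≈ -0.029985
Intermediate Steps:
h = -421
H(B, f) = 9*B (H(B, f) = B*9 = 9*B)
X = -22365 (X = -9*(2064 - 1*(-421)) = -9*(2064 + 421) = -9*2485 = -22365)
G = 132 (G = -(36 + (9*2)*(-24))/3 = -(36 + 18*(-24))/3 = -(36 - 432)/3 = -⅓*(-396) = 132)
(605 + G)/(X - 2214) = (605 + 132)/(-22365 - 2214) = 737/(-24579) = 737*(-1/24579) = -737/24579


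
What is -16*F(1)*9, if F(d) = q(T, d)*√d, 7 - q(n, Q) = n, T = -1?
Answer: -1152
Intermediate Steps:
q(n, Q) = 7 - n
F(d) = 8*√d (F(d) = (7 - 1*(-1))*√d = (7 + 1)*√d = 8*√d)
-16*F(1)*9 = -128*√1*9 = -128*9 = -1152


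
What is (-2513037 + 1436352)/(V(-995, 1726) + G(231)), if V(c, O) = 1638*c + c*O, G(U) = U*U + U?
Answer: 1076685/3293588 ≈ 0.32690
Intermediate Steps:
G(U) = U + U**2 (G(U) = U**2 + U = U + U**2)
V(c, O) = 1638*c + O*c
(-2513037 + 1436352)/(V(-995, 1726) + G(231)) = (-2513037 + 1436352)/(-995*(1638 + 1726) + 231*(1 + 231)) = -1076685/(-995*3364 + 231*232) = -1076685/(-3347180 + 53592) = -1076685/(-3293588) = -1076685*(-1/3293588) = 1076685/3293588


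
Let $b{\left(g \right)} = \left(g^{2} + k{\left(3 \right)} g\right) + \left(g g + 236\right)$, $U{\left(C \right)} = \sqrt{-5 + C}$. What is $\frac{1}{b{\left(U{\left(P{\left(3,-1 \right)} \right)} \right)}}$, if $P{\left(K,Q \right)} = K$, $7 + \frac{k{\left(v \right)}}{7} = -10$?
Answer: $\frac{116}{41073} + \frac{119 i \sqrt{2}}{82146} \approx 0.0028242 + 0.0020487 i$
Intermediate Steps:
$k{\left(v \right)} = -119$ ($k{\left(v \right)} = -49 + 7 \left(-10\right) = -49 - 70 = -119$)
$b{\left(g \right)} = 236 - 119 g + 2 g^{2}$ ($b{\left(g \right)} = \left(g^{2} - 119 g\right) + \left(g g + 236\right) = \left(g^{2} - 119 g\right) + \left(g^{2} + 236\right) = \left(g^{2} - 119 g\right) + \left(236 + g^{2}\right) = 236 - 119 g + 2 g^{2}$)
$\frac{1}{b{\left(U{\left(P{\left(3,-1 \right)} \right)} \right)}} = \frac{1}{236 - 119 \sqrt{-5 + 3} + 2 \left(\sqrt{-5 + 3}\right)^{2}} = \frac{1}{236 - 119 \sqrt{-2} + 2 \left(\sqrt{-2}\right)^{2}} = \frac{1}{236 - 119 i \sqrt{2} + 2 \left(i \sqrt{2}\right)^{2}} = \frac{1}{236 - 119 i \sqrt{2} + 2 \left(-2\right)} = \frac{1}{236 - 119 i \sqrt{2} - 4} = \frac{1}{232 - 119 i \sqrt{2}}$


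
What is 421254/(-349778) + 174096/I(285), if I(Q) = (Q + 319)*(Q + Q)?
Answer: -1752799509/2508782705 ≈ -0.69867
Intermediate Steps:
I(Q) = 2*Q*(319 + Q) (I(Q) = (319 + Q)*(2*Q) = 2*Q*(319 + Q))
421254/(-349778) + 174096/I(285) = 421254/(-349778) + 174096/((2*285*(319 + 285))) = 421254*(-1/349778) + 174096/((2*285*604)) = -210627/174889 + 174096/344280 = -210627/174889 + 174096*(1/344280) = -210627/174889 + 7254/14345 = -1752799509/2508782705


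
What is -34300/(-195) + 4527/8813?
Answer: 60633733/343707 ≈ 176.41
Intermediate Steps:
-34300/(-195) + 4527/8813 = -34300*(-1/195) + 4527*(1/8813) = 6860/39 + 4527/8813 = 60633733/343707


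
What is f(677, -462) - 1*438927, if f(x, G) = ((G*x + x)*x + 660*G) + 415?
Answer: -212033101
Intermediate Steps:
f(x, G) = 415 + 660*G + x*(x + G*x) (f(x, G) = ((x + G*x)*x + 660*G) + 415 = (x*(x + G*x) + 660*G) + 415 = (660*G + x*(x + G*x)) + 415 = 415 + 660*G + x*(x + G*x))
f(677, -462) - 1*438927 = (415 + 677² + 660*(-462) - 462*677²) - 1*438927 = (415 + 458329 - 304920 - 462*458329) - 438927 = (415 + 458329 - 304920 - 211747998) - 438927 = -211594174 - 438927 = -212033101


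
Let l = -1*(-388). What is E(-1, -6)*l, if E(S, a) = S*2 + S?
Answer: -1164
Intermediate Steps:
E(S, a) = 3*S (E(S, a) = 2*S + S = 3*S)
l = 388
E(-1, -6)*l = (3*(-1))*388 = -3*388 = -1164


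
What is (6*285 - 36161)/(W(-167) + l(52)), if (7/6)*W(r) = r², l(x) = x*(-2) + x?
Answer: -241157/166970 ≈ -1.4443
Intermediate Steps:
l(x) = -x (l(x) = -2*x + x = -x)
W(r) = 6*r²/7
(6*285 - 36161)/(W(-167) + l(52)) = (6*285 - 36161)/((6/7)*(-167)² - 1*52) = (1710 - 36161)/((6/7)*27889 - 52) = -34451/(167334/7 - 52) = -34451/166970/7 = -34451*7/166970 = -241157/166970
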